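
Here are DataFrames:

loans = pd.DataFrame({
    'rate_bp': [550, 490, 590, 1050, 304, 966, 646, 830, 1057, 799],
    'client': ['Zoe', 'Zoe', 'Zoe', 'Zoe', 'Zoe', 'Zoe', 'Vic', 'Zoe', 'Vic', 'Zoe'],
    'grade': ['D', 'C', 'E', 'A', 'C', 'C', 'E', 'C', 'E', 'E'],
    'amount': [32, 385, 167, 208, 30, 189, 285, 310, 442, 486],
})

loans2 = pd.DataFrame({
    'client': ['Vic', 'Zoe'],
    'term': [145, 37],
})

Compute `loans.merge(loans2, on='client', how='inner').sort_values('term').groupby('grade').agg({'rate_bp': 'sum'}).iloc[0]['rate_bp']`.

merge on 'client' (how='inner') → 10 rows:
   rate_bp client grade  amount  term
0      550    Zoe     D      32    37
1      490    Zoe     C     385    37
2      590    Zoe     E     167    37
3     1050    Zoe     A     208    37
4      304    Zoe     C      30    37
5      966    Zoe     C     189    37
6      646    Vic     E     285   145
7      830    Zoe     C     310    37
8     1057    Vic     E     442   145
9      799    Zoe     E     486    37
sort by term:
   rate_bp client grade  amount  term
0      550    Zoe     D      32    37
1      490    Zoe     C     385    37
2      590    Zoe     E     167    37
3     1050    Zoe     A     208    37
4      304    Zoe     C      30    37
5      966    Zoe     C     189    37
7      830    Zoe     C     310    37
9      799    Zoe     E     486    37
6      646    Vic     E     285   145
8     1057    Vic     E     442   145
group by grade, sum of rate_bp:
       rate_bp
grade         
A         1050
C         2590
D          550
E         3092
Then the value at position 0, column 'rate_bp': 1050

1050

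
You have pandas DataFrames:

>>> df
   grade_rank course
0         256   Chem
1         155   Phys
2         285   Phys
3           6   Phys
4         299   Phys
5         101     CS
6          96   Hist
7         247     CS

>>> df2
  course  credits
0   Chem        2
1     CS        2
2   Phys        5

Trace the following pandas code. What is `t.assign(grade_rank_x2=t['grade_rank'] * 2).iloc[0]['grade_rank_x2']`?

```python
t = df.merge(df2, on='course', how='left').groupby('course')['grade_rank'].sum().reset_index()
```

merge on 'course' (how='left') → 8 rows:
   grade_rank course  credits
0         256   Chem      2.0
1         155   Phys      5.0
2         285   Phys      5.0
3           6   Phys      5.0
4         299   Phys      5.0
5         101     CS      2.0
6          96   Hist      NaN
7         247     CS      2.0
group by course, sum of grade_rank:
course
CS      348
Chem    256
Hist     96
Phys    745
Name: grade_rank, dtype: int64
reset_index():
  course  grade_rank
0     CS         348
1   Chem         256
2   Hist          96
3   Phys         745
add column grade_rank_x2 = t['grade_rank'] * 2:
  course  grade_rank  grade_rank_x2
0     CS         348            696
1   Chem         256            512
2   Hist          96            192
3   Phys         745           1490
value at position 0, column 'grade_rank_x2' → 696

696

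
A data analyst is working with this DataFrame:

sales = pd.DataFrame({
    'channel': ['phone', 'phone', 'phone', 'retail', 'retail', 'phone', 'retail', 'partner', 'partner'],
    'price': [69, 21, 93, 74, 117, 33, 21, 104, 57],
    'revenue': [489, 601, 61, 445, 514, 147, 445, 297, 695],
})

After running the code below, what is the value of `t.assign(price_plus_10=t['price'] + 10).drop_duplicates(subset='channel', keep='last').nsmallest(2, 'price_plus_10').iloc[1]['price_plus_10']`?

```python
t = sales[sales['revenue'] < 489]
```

filter rows where revenue < 489:
   channel  price  revenue
2    phone     93       61
3   retail     74      445
5    phone     33      147
6   retail     21      445
7  partner    104      297
add column price_plus_10 = t['price'] + 10:
   channel  price  revenue  price_plus_10
2    phone     93       61            103
3   retail     74      445             84
5    phone     33      147             43
6   retail     21      445             31
7  partner    104      297            114
drop duplicate channel (keep=last):
   channel  price  revenue  price_plus_10
5    phone     33      147             43
6   retail     21      445             31
7  partner    104      297            114
take 2 rows with smallest price_plus_10:
  channel  price  revenue  price_plus_10
6  retail     21      445             31
5   phone     33      147             43
Finally, value at position 1, column 'price_plus_10' = 43.

43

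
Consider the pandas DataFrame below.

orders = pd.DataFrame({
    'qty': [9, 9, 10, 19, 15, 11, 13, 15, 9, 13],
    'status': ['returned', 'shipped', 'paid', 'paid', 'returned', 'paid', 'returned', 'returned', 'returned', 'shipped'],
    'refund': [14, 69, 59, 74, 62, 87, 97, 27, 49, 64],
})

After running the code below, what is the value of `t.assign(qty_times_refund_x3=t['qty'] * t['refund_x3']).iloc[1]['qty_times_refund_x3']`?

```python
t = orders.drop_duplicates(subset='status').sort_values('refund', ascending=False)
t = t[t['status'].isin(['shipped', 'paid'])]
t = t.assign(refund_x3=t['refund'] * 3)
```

1770

drop duplicate status (keep=first):
   qty    status  refund
0    9  returned      14
1    9   shipped      69
2   10      paid      59
sort by refund descending:
   qty    status  refund
1    9   shipped      69
2   10      paid      59
0    9  returned      14
filter rows where status in ['shipped', 'paid']:
   qty   status  refund
1    9  shipped      69
2   10     paid      59
add column refund_x3 = t['refund'] * 3:
   qty   status  refund  refund_x3
1    9  shipped      69        207
2   10     paid      59        177
add column qty_times_refund_x3 = t['qty'] * t['refund_x3']:
   qty   status  refund  refund_x3  qty_times_refund_x3
1    9  shipped      69        207                 1863
2   10     paid      59        177                 1770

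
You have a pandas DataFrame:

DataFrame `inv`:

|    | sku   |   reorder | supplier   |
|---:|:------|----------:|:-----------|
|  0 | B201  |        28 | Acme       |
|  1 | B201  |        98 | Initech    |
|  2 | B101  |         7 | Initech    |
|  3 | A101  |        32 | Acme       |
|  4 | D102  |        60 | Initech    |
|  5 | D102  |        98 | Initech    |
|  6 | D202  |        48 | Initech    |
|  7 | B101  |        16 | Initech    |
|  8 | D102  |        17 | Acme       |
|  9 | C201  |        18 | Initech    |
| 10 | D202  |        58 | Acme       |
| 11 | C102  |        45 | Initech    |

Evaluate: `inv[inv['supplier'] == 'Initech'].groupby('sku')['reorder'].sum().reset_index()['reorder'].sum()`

filter rows where supplier == 'Initech':
     sku  reorder supplier
1   B201       98  Initech
2   B101        7  Initech
4   D102       60  Initech
5   D102       98  Initech
6   D202       48  Initech
7   B101       16  Initech
9   C201       18  Initech
11  C102       45  Initech
group by sku, sum of reorder:
sku
B101     23
B201     98
C102     45
C201     18
D102    158
D202     48
Name: reorder, dtype: int64
reset_index():
    sku  reorder
0  B101       23
1  B201       98
2  C102       45
3  C201       18
4  D102      158
5  D202       48
Then the sum of column 'reorder': 390

390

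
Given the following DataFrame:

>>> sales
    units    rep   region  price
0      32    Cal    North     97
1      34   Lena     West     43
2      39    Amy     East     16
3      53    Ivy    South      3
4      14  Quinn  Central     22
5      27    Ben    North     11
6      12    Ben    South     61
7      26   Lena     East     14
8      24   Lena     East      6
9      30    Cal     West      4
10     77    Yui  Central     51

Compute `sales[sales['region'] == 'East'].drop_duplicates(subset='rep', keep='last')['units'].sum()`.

63

filter rows where region == 'East':
   units   rep region  price
2     39   Amy   East     16
7     26  Lena   East     14
8     24  Lena   East      6
drop duplicate rep (keep=last):
   units   rep region  price
2     39   Amy   East     16
8     24  Lena   East      6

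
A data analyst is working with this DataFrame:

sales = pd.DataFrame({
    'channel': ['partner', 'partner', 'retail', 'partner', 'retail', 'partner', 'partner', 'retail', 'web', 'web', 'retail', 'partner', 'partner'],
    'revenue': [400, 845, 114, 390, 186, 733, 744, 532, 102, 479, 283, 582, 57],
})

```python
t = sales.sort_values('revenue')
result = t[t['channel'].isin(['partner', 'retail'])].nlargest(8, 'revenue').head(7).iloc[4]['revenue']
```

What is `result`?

sort by revenue:
    channel  revenue
12  partner       57
8       web      102
2    retail      114
4    retail      186
10   retail      283
3   partner      390
0   partner      400
9       web      479
7    retail      532
11  partner      582
5   partner      733
6   partner      744
1   partner      845
filter rows where channel in ['partner', 'retail']:
    channel  revenue
12  partner       57
2    retail      114
4    retail      186
10   retail      283
3   partner      390
0   partner      400
7    retail      532
11  partner      582
5   partner      733
6   partner      744
1   partner      845
take 8 rows with largest revenue:
    channel  revenue
1   partner      845
6   partner      744
5   partner      733
11  partner      582
7    retail      532
0   partner      400
3   partner      390
10   retail      283
take first 7 rows:
    channel  revenue
1   partner      845
6   partner      744
5   partner      733
11  partner      582
7    retail      532
0   partner      400
3   partner      390
Then the value at position 4, column 'revenue': 532

532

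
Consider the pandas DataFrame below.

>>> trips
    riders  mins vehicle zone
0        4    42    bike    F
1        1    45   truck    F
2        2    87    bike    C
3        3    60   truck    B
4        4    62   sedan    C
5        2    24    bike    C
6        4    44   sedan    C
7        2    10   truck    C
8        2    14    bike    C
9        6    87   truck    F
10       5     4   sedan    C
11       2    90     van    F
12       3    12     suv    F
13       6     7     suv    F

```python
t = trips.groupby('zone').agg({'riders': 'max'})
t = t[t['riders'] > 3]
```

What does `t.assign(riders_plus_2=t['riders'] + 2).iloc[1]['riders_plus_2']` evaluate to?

group by zone, max of riders:
      riders
zone        
B          3
C          5
F          6
filter rows where riders > 3:
      riders
zone        
C          5
F          6
add column riders_plus_2 = t['riders'] + 2:
      riders  riders_plus_2
zone                       
C          5              7
F          6              8
Finally, value at position 1, column 'riders_plus_2' = 8.

8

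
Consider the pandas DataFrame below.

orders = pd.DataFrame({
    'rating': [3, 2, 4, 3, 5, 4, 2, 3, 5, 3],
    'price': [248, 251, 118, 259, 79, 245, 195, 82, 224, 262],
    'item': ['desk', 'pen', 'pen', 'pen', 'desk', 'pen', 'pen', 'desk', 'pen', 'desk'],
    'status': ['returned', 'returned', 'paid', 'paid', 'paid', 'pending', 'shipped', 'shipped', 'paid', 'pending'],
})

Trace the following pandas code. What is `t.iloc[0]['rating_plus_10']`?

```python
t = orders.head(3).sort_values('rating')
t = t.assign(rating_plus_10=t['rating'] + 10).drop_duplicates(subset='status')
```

12

take first 3 rows:
   rating  price  item    status
0       3    248  desk  returned
1       2    251   pen  returned
2       4    118   pen      paid
sort by rating:
   rating  price  item    status
1       2    251   pen  returned
0       3    248  desk  returned
2       4    118   pen      paid
add column rating_plus_10 = t['rating'] + 10:
   rating  price  item    status  rating_plus_10
1       2    251   pen  returned              12
0       3    248  desk  returned              13
2       4    118   pen      paid              14
drop duplicate status (keep=first):
   rating  price item    status  rating_plus_10
1       2    251  pen  returned              12
2       4    118  pen      paid              14
Finally, value at position 0, column 'rating_plus_10' = 12.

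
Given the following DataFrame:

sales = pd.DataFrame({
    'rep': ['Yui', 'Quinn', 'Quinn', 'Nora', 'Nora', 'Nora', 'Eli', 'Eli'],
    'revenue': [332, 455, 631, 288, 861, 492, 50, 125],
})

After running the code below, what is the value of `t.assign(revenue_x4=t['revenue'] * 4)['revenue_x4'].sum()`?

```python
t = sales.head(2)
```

take first 2 rows:
     rep  revenue
0    Yui      332
1  Quinn      455
add column revenue_x4 = t['revenue'] * 4:
     rep  revenue  revenue_x4
0    Yui      332        1328
1  Quinn      455        1820

3148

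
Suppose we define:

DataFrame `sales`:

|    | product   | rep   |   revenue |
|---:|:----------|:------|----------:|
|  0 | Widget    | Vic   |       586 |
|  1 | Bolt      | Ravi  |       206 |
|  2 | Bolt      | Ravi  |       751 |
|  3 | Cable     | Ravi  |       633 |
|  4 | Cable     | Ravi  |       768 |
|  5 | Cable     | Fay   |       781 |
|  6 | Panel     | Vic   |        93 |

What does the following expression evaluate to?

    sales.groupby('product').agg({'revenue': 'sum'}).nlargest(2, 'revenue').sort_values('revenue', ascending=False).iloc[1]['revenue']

group by product, sum of revenue:
         revenue
product         
Bolt         957
Cable       2182
Panel         93
Widget       586
take 2 rows with largest revenue:
         revenue
product         
Cable       2182
Bolt         957
sort by revenue descending:
         revenue
product         
Cable       2182
Bolt         957
The value at position 1, column 'revenue' is 957.

957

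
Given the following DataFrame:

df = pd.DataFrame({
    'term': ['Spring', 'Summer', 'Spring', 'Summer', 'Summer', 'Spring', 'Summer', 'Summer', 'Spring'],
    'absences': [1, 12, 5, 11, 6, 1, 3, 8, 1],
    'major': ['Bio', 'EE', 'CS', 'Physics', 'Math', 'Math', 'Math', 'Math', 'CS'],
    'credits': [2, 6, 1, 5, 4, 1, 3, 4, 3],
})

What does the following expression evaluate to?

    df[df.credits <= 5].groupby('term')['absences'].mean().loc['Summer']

7.0

filter rows where credits <= 5:
     term  absences    major  credits
0  Spring         1      Bio        2
2  Spring         5       CS        1
3  Summer        11  Physics        5
4  Summer         6     Math        4
5  Spring         1     Math        1
6  Summer         3     Math        3
7  Summer         8     Math        4
8  Spring         1       CS        3
group by term, mean of absences:
term
Spring    2.0
Summer    7.0
Name: absences, dtype: float64
Finally, value at index 'Summer' = 7.0.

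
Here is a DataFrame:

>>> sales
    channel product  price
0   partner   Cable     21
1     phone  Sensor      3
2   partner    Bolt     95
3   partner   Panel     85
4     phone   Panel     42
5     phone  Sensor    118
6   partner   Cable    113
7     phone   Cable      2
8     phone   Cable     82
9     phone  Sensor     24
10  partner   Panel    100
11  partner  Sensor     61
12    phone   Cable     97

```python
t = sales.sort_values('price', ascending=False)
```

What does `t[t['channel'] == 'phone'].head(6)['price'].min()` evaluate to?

3

sort by price descending:
    channel product  price
5     phone  Sensor    118
6   partner   Cable    113
10  partner   Panel    100
12    phone   Cable     97
2   partner    Bolt     95
3   partner   Panel     85
8     phone   Cable     82
11  partner  Sensor     61
4     phone   Panel     42
9     phone  Sensor     24
0   partner   Cable     21
1     phone  Sensor      3
7     phone   Cable      2
filter rows where channel == 'phone':
   channel product  price
5    phone  Sensor    118
12   phone   Cable     97
8    phone   Cable     82
4    phone   Panel     42
9    phone  Sensor     24
1    phone  Sensor      3
7    phone   Cable      2
take first 6 rows:
   channel product  price
5    phone  Sensor    118
12   phone   Cable     97
8    phone   Cable     82
4    phone   Panel     42
9    phone  Sensor     24
1    phone  Sensor      3
min of column 'price' → 3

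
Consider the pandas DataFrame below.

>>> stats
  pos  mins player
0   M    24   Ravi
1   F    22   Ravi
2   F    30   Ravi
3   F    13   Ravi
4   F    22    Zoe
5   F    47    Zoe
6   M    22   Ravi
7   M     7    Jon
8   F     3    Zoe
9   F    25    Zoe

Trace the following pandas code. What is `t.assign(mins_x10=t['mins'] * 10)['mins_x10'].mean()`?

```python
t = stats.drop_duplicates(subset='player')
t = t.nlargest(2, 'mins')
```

drop duplicate player (keep=first):
  pos  mins player
0   M    24   Ravi
4   F    22    Zoe
7   M     7    Jon
take 2 rows with largest mins:
  pos  mins player
0   M    24   Ravi
4   F    22    Zoe
add column mins_x10 = t['mins'] * 10:
  pos  mins player  mins_x10
0   M    24   Ravi       240
4   F    22    Zoe       220

230.0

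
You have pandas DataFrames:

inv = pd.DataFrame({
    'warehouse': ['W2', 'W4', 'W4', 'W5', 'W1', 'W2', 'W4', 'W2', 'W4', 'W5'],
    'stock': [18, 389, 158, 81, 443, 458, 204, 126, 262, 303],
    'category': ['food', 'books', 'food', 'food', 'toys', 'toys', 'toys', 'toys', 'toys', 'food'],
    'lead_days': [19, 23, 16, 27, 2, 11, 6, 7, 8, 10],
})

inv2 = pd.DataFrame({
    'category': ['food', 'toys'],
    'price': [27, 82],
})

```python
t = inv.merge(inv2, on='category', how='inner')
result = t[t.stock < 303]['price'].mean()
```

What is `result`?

54.5

merge on 'category' (how='inner') → 9 rows:
  warehouse  stock category  lead_days  price
0        W2     18     food         19     27
1        W4    158     food         16     27
2        W5     81     food         27     27
3        W1    443     toys          2     82
4        W2    458     toys         11     82
5        W4    204     toys          6     82
6        W2    126     toys          7     82
7        W4    262     toys          8     82
8        W5    303     food         10     27
filter rows where stock < 303:
  warehouse  stock category  lead_days  price
0        W2     18     food         19     27
1        W4    158     food         16     27
2        W5     81     food         27     27
5        W4    204     toys          6     82
6        W2    126     toys          7     82
7        W4    262     toys          8     82
Hence 54.5.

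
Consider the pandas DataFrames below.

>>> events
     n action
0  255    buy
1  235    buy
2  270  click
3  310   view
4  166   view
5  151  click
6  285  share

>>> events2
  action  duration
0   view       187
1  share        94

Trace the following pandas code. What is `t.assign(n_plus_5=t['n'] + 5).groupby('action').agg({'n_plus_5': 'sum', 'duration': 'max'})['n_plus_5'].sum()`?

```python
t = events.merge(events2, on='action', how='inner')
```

776

merge on 'action' (how='inner') → 3 rows:
     n action  duration
0  310   view       187
1  166   view       187
2  285  share        94
add column n_plus_5 = t['n'] + 5:
     n action  duration  n_plus_5
0  310   view       187       315
1  166   view       187       171
2  285  share        94       290
group by action: sum(n_plus_5), max(duration):
        n_plus_5  duration
action                    
share        290        94
view         486       187
The sum of column 'n_plus_5' is 776.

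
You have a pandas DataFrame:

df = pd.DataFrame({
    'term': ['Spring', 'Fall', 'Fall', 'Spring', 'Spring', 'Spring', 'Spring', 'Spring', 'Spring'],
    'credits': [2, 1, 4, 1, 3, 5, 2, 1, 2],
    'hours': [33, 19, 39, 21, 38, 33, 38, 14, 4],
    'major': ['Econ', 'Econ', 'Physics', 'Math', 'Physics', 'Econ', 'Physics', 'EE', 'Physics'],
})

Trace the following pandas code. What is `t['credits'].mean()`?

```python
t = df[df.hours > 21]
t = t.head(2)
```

filter rows where hours > 21:
     term  credits  hours    major
0  Spring        2     33     Econ
2    Fall        4     39  Physics
4  Spring        3     38  Physics
5  Spring        5     33     Econ
6  Spring        2     38  Physics
take first 2 rows:
     term  credits  hours    major
0  Spring        2     33     Econ
2    Fall        4     39  Physics

3.0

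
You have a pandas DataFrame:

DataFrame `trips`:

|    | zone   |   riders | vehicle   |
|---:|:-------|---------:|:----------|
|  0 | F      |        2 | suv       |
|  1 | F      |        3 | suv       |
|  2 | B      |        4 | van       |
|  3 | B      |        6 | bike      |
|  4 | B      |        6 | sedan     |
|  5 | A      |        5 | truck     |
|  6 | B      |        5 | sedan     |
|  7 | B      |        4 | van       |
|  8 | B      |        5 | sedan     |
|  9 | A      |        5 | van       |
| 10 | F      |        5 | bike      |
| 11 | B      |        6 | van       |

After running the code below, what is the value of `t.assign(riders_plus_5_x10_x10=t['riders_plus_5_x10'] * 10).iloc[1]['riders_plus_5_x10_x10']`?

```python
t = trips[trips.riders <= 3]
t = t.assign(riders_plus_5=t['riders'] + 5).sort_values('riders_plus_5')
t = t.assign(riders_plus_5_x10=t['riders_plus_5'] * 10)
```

800

filter rows where riders <= 3:
  zone  riders vehicle
0    F       2     suv
1    F       3     suv
add column riders_plus_5 = t['riders'] + 5:
  zone  riders vehicle  riders_plus_5
0    F       2     suv              7
1    F       3     suv              8
sort by riders_plus_5:
  zone  riders vehicle  riders_plus_5
0    F       2     suv              7
1    F       3     suv              8
add column riders_plus_5_x10 = t['riders_plus_5'] * 10:
  zone  riders vehicle  riders_plus_5  riders_plus_5_x10
0    F       2     suv              7                 70
1    F       3     suv              8                 80
add column riders_plus_5_x10_x10 = t['riders_plus_5_x10'] * 10:
  zone  riders vehicle  riders_plus_5  riders_plus_5_x10  riders_plus_5_x10_x10
0    F       2     suv              7                 70                    700
1    F       3     suv              8                 80                    800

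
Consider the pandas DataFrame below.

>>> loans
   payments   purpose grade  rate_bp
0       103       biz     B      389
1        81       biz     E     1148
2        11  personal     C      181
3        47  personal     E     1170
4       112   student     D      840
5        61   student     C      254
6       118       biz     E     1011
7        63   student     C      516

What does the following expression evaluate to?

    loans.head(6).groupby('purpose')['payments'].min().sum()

153

take first 6 rows:
   payments   purpose grade  rate_bp
0       103       biz     B      389
1        81       biz     E     1148
2        11  personal     C      181
3        47  personal     E     1170
4       112   student     D      840
5        61   student     C      254
group by purpose, min of payments:
purpose
biz         81
personal    11
student     61
Name: payments, dtype: int64
So sum() = 153.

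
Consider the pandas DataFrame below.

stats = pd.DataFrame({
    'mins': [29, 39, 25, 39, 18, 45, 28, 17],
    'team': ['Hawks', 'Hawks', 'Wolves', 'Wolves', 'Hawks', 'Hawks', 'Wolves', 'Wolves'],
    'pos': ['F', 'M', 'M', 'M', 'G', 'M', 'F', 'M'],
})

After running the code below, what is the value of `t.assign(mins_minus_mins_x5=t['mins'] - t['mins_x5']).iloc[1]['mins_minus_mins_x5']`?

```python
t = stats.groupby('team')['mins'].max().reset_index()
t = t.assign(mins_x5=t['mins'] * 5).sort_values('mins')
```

-180

group by team, max of mins:
team
Hawks     45
Wolves    39
Name: mins, dtype: int64
reset_index():
     team  mins
0   Hawks    45
1  Wolves    39
add column mins_x5 = t['mins'] * 5:
     team  mins  mins_x5
0   Hawks    45      225
1  Wolves    39      195
sort by mins:
     team  mins  mins_x5
1  Wolves    39      195
0   Hawks    45      225
add column mins_minus_mins_x5 = t['mins'] - t['mins_x5']:
     team  mins  mins_x5  mins_minus_mins_x5
1  Wolves    39      195                -156
0   Hawks    45      225                -180
The value at position 1, column 'mins_minus_mins_x5' is -180.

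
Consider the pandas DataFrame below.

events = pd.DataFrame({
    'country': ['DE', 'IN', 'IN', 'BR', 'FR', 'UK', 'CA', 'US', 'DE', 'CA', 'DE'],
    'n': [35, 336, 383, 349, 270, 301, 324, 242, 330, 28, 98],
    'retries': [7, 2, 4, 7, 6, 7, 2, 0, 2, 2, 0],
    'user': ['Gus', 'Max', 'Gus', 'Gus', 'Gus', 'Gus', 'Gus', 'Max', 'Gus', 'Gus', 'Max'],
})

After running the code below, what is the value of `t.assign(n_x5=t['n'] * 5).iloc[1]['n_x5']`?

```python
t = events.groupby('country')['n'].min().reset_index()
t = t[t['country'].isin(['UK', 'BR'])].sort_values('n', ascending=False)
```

1505

group by country, min of n:
country
BR    349
CA     28
DE     35
FR    270
IN    336
UK    301
US    242
Name: n, dtype: int64
reset_index():
  country    n
0      BR  349
1      CA   28
2      DE   35
3      FR  270
4      IN  336
5      UK  301
6      US  242
filter rows where country in ['UK', 'BR']:
  country    n
0      BR  349
5      UK  301
sort by n descending:
  country    n
0      BR  349
5      UK  301
add column n_x5 = t['n'] * 5:
  country    n  n_x5
0      BR  349  1745
5      UK  301  1505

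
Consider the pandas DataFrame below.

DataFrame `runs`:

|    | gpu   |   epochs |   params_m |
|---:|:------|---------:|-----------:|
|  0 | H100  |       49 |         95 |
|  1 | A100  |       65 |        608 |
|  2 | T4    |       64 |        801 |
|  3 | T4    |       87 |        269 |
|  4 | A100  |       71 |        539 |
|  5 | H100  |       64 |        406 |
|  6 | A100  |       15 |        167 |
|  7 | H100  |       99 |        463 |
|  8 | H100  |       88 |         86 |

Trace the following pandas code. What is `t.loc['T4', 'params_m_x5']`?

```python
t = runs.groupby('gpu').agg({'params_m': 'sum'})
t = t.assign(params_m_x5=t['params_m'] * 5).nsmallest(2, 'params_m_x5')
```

group by gpu, sum of params_m:
      params_m
gpu           
A100      1314
H100      1050
T4        1070
add column params_m_x5 = t['params_m'] * 5:
      params_m  params_m_x5
gpu                        
A100      1314         6570
H100      1050         5250
T4        1070         5350
take 2 rows with smallest params_m_x5:
      params_m  params_m_x5
gpu                        
H100      1050         5250
T4        1070         5350

5350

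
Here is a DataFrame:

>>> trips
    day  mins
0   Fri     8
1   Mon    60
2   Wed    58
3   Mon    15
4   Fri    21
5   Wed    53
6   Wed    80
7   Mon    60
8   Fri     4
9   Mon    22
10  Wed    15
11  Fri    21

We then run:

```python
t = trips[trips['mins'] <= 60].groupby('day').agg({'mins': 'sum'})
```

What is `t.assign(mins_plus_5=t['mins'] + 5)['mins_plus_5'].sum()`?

352

filter rows where mins <= 60:
    day  mins
0   Fri     8
1   Mon    60
2   Wed    58
3   Mon    15
4   Fri    21
5   Wed    53
7   Mon    60
8   Fri     4
9   Mon    22
10  Wed    15
11  Fri    21
group by day, sum of mins:
     mins
day      
Fri    54
Mon   157
Wed   126
add column mins_plus_5 = t['mins'] + 5:
     mins  mins_plus_5
day                   
Fri    54           59
Mon   157          162
Wed   126          131
sum of column 'mins_plus_5' → 352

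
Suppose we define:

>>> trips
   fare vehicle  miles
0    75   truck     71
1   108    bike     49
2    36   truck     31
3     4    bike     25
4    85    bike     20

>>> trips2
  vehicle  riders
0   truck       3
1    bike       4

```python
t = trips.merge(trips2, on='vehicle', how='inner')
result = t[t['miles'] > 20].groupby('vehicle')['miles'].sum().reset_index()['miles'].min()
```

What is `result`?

74

merge on 'vehicle' (how='inner') → 5 rows:
   fare vehicle  miles  riders
0    75   truck     71       3
1   108    bike     49       4
2    36   truck     31       3
3     4    bike     25       4
4    85    bike     20       4
filter rows where miles > 20:
   fare vehicle  miles  riders
0    75   truck     71       3
1   108    bike     49       4
2    36   truck     31       3
3     4    bike     25       4
group by vehicle, sum of miles:
vehicle
bike      74
truck    102
Name: miles, dtype: int64
reset_index():
  vehicle  miles
0    bike     74
1   truck    102
min of column 'miles' → 74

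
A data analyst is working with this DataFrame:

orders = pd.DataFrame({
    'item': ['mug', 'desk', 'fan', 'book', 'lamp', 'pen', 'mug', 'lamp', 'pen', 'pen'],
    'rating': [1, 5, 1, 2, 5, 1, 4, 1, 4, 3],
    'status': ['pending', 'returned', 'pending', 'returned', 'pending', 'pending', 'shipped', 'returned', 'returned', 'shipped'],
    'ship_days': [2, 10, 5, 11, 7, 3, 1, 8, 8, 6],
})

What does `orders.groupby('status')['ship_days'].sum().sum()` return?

group by status, sum of ship_days:
status
pending     17
returned    37
shipped      7
Name: ship_days, dtype: int64
The sum of the resulting series is 61.

61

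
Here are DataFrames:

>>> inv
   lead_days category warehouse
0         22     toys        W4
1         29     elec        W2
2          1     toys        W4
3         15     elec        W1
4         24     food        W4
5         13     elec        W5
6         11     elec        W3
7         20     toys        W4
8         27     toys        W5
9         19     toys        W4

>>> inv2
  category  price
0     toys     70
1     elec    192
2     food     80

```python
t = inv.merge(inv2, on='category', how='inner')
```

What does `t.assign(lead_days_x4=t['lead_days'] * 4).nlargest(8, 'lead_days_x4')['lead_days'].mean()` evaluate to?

merge on 'category' (how='inner') → 10 rows:
   lead_days category warehouse  price
0         22     toys        W4     70
1         29     elec        W2    192
2          1     toys        W4     70
3         15     elec        W1    192
4         24     food        W4     80
5         13     elec        W5    192
6         11     elec        W3    192
7         20     toys        W4     70
8         27     toys        W5     70
9         19     toys        W4     70
add column lead_days_x4 = t['lead_days'] * 4:
   lead_days category warehouse  price  lead_days_x4
0         22     toys        W4     70            88
1         29     elec        W2    192           116
2          1     toys        W4     70             4
3         15     elec        W1    192            60
4         24     food        W4     80            96
5         13     elec        W5    192            52
6         11     elec        W3    192            44
7         20     toys        W4     70            80
8         27     toys        W5     70           108
9         19     toys        W4     70            76
take 8 rows with largest lead_days_x4:
   lead_days category warehouse  price  lead_days_x4
1         29     elec        W2    192           116
8         27     toys        W5     70           108
4         24     food        W4     80            96
0         22     toys        W4     70            88
7         20     toys        W4     70            80
9         19     toys        W4     70            76
3         15     elec        W1    192            60
5         13     elec        W5    192            52
So mean() = 21.125.

21.125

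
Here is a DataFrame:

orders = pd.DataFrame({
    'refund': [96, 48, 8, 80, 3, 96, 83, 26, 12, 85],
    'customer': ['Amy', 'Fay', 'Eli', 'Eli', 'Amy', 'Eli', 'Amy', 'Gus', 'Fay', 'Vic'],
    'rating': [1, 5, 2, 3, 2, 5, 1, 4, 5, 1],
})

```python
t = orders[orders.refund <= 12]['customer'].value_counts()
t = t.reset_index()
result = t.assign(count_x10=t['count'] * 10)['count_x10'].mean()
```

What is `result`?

10.0

filter rows where refund <= 12:
   refund customer  rating
2       8      Eli       2
4       3      Amy       2
8      12      Fay       5
value_counts of customer:
customer
Eli    1
Amy    1
Fay    1
Name: count, dtype: int64
reset_index():
  customer  count
0      Eli      1
1      Amy      1
2      Fay      1
add column count_x10 = t['count'] * 10:
  customer  count  count_x10
0      Eli      1         10
1      Amy      1         10
2      Fay      1         10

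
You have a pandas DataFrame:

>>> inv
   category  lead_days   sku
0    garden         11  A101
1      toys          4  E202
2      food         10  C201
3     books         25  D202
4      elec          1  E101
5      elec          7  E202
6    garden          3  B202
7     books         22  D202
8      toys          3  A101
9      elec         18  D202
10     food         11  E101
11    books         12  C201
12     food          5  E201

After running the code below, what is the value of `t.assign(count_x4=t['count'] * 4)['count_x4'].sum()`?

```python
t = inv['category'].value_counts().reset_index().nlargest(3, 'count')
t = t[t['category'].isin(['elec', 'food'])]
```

value_counts of category:
category
food      3
books     3
elec      3
garden    2
toys      2
Name: count, dtype: int64
reset_index():
  category  count
0     food      3
1    books      3
2     elec      3
3   garden      2
4     toys      2
take 3 rows with largest count:
  category  count
0     food      3
1    books      3
2     elec      3
filter rows where category in ['elec', 'food']:
  category  count
0     food      3
2     elec      3
add column count_x4 = t['count'] * 4:
  category  count  count_x4
0     food      3        12
2     elec      3        12
The sum of column 'count_x4' is 24.

24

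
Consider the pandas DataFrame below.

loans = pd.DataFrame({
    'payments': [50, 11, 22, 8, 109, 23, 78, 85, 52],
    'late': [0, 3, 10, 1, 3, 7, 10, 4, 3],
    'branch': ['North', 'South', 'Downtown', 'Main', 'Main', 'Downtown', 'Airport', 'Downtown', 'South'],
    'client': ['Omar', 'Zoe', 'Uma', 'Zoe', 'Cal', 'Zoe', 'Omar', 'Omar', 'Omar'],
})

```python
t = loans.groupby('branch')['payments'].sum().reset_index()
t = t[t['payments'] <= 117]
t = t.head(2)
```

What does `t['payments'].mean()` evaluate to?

97.5

group by branch, sum of payments:
branch
Airport      78
Downtown    130
Main        117
North        50
South        63
Name: payments, dtype: int64
reset_index():
     branch  payments
0   Airport        78
1  Downtown       130
2      Main       117
3     North        50
4     South        63
filter rows where payments <= 117:
    branch  payments
0  Airport        78
2     Main       117
3    North        50
4    South        63
take first 2 rows:
    branch  payments
0  Airport        78
2     Main       117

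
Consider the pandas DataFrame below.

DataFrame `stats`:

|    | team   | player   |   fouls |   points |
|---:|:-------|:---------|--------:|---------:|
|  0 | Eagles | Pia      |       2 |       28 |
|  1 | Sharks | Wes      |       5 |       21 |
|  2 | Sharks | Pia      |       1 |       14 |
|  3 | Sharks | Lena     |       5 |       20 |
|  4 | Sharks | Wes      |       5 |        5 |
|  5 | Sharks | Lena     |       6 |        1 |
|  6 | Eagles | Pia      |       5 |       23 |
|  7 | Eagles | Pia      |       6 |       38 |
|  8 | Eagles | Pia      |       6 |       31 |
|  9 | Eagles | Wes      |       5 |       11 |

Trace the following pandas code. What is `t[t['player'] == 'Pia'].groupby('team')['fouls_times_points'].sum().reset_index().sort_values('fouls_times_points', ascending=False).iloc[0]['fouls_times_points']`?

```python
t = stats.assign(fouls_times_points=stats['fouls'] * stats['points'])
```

585

add column fouls_times_points = stats['fouls'] * stats['points']:
     team player  fouls  points  fouls_times_points
0  Eagles    Pia      2      28                  56
1  Sharks    Wes      5      21                 105
2  Sharks    Pia      1      14                  14
3  Sharks   Lena      5      20                 100
4  Sharks    Wes      5       5                  25
5  Sharks   Lena      6       1                   6
6  Eagles    Pia      5      23                 115
7  Eagles    Pia      6      38                 228
8  Eagles    Pia      6      31                 186
9  Eagles    Wes      5      11                  55
filter rows where player == 'Pia':
     team player  fouls  points  fouls_times_points
0  Eagles    Pia      2      28                  56
2  Sharks    Pia      1      14                  14
6  Eagles    Pia      5      23                 115
7  Eagles    Pia      6      38                 228
8  Eagles    Pia      6      31                 186
group by team, sum of fouls_times_points:
team
Eagles    585
Sharks     14
Name: fouls_times_points, dtype: int64
reset_index():
     team  fouls_times_points
0  Eagles                 585
1  Sharks                  14
sort by fouls_times_points descending:
     team  fouls_times_points
0  Eagles                 585
1  Sharks                  14
Reading off the value at position 0, column 'fouls_times_points', we get 585.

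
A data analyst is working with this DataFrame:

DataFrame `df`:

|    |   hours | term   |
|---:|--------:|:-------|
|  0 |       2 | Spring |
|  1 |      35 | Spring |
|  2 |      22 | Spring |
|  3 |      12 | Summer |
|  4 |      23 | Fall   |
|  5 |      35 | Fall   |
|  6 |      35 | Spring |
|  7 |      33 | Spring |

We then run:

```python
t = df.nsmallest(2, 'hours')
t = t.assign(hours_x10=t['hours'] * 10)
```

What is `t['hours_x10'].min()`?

20

take 2 rows with smallest hours:
   hours    term
0      2  Spring
3     12  Summer
add column hours_x10 = t['hours'] * 10:
   hours    term  hours_x10
0      2  Spring         20
3     12  Summer        120
Reading off the min of column 'hours_x10', we get 20.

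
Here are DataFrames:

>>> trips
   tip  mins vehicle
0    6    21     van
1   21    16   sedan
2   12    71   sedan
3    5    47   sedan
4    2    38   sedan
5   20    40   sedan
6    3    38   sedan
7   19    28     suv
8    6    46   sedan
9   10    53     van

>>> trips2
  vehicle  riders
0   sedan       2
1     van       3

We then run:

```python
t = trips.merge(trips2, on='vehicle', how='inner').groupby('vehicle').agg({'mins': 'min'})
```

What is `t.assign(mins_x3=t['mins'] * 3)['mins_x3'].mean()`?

55.5

merge on 'vehicle' (how='inner') → 9 rows:
   tip  mins vehicle  riders
0    6    21     van       3
1   21    16   sedan       2
2   12    71   sedan       2
3    5    47   sedan       2
4    2    38   sedan       2
5   20    40   sedan       2
6    3    38   sedan       2
7    6    46   sedan       2
8   10    53     van       3
group by vehicle, min of mins:
         mins
vehicle      
sedan      16
van        21
add column mins_x3 = t['mins'] * 3:
         mins  mins_x3
vehicle               
sedan      16       48
van        21       63
So mean() = 55.5.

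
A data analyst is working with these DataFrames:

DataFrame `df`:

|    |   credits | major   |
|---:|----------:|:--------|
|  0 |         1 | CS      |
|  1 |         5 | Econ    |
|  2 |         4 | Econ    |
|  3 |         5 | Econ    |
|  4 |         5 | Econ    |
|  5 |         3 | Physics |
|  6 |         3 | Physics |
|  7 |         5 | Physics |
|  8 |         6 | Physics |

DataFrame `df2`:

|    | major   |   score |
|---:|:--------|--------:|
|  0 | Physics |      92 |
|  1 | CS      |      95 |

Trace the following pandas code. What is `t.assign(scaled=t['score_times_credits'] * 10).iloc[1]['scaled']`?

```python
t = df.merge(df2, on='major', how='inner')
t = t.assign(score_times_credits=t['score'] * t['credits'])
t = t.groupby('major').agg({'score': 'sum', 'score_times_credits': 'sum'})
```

15640

merge on 'major' (how='inner') → 5 rows:
   credits    major  score
0        1       CS     95
1        3  Physics     92
2        3  Physics     92
3        5  Physics     92
4        6  Physics     92
add column score_times_credits = t['score'] * t['credits']:
   credits    major  score  score_times_credits
0        1       CS     95                   95
1        3  Physics     92                  276
2        3  Physics     92                  276
3        5  Physics     92                  460
4        6  Physics     92                  552
group by major: sum(score), sum(score_times_credits):
         score  score_times_credits
major                              
CS          95                   95
Physics    368                 1564
add column scaled = t['score_times_credits'] * 10:
         score  score_times_credits  scaled
major                                      
CS          95                   95     950
Physics    368                 1564   15640
The value at position 1, column 'scaled' is 15640.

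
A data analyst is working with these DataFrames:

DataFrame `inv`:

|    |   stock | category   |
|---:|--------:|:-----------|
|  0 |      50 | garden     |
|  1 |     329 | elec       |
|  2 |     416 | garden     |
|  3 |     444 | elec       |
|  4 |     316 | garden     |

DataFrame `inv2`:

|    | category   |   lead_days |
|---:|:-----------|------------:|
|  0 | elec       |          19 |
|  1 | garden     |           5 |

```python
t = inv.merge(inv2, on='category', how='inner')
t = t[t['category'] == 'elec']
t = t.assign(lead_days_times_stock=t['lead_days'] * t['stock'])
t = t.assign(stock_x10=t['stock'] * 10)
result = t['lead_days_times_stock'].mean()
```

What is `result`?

7343.5

merge on 'category' (how='inner') → 5 rows:
   stock category  lead_days
0     50   garden          5
1    329     elec         19
2    416   garden          5
3    444     elec         19
4    316   garden          5
filter rows where category == 'elec':
   stock category  lead_days
1    329     elec         19
3    444     elec         19
add column lead_days_times_stock = t['lead_days'] * t['stock']:
   stock category  lead_days  lead_days_times_stock
1    329     elec         19                   6251
3    444     elec         19                   8436
add column stock_x10 = t['stock'] * 10:
   stock category  lead_days  lead_days_times_stock  stock_x10
1    329     elec         19                   6251       3290
3    444     elec         19                   8436       4440
Reading off the mean of column 'lead_days_times_stock', we get 7343.5.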